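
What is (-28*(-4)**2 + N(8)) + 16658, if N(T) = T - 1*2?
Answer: 16216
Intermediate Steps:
N(T) = -2 + T (N(T) = T - 2 = -2 + T)
(-28*(-4)**2 + N(8)) + 16658 = (-28*(-4)**2 + (-2 + 8)) + 16658 = (-28*16 + 6) + 16658 = (-448 + 6) + 16658 = -442 + 16658 = 16216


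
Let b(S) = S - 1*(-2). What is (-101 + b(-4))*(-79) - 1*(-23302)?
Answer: 31439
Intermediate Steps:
b(S) = 2 + S (b(S) = S + 2 = 2 + S)
(-101 + b(-4))*(-79) - 1*(-23302) = (-101 + (2 - 4))*(-79) - 1*(-23302) = (-101 - 2)*(-79) + 23302 = -103*(-79) + 23302 = 8137 + 23302 = 31439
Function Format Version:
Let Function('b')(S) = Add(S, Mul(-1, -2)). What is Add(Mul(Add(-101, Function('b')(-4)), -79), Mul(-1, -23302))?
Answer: 31439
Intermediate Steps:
Function('b')(S) = Add(2, S) (Function('b')(S) = Add(S, 2) = Add(2, S))
Add(Mul(Add(-101, Function('b')(-4)), -79), Mul(-1, -23302)) = Add(Mul(Add(-101, Add(2, -4)), -79), Mul(-1, -23302)) = Add(Mul(Add(-101, -2), -79), 23302) = Add(Mul(-103, -79), 23302) = Add(8137, 23302) = 31439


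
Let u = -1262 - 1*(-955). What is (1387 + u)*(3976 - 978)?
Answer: 3237840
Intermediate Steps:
u = -307 (u = -1262 + 955 = -307)
(1387 + u)*(3976 - 978) = (1387 - 307)*(3976 - 978) = 1080*2998 = 3237840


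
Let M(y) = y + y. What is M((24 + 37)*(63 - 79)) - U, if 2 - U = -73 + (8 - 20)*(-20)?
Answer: -1787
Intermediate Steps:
M(y) = 2*y
U = -165 (U = 2 - (-73 + (8 - 20)*(-20)) = 2 - (-73 - 12*(-20)) = 2 - (-73 + 240) = 2 - 1*167 = 2 - 167 = -165)
M((24 + 37)*(63 - 79)) - U = 2*((24 + 37)*(63 - 79)) - 1*(-165) = 2*(61*(-16)) + 165 = 2*(-976) + 165 = -1952 + 165 = -1787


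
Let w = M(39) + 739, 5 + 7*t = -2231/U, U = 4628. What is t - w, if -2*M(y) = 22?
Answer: -23609659/32396 ≈ -728.78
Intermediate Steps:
M(y) = -11 (M(y) = -½*22 = -11)
t = -25371/32396 (t = -5/7 + (-2231/4628)/7 = -5/7 + (-2231*1/4628)/7 = -5/7 + (⅐)*(-2231/4628) = -5/7 - 2231/32396 = -25371/32396 ≈ -0.78315)
w = 728 (w = -11 + 739 = 728)
t - w = -25371/32396 - 1*728 = -25371/32396 - 728 = -23609659/32396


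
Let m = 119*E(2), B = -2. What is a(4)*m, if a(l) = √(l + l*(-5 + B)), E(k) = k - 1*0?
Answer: 476*I*√6 ≈ 1166.0*I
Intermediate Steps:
E(k) = k (E(k) = k + 0 = k)
a(l) = √6*√(-l) (a(l) = √(l + l*(-5 - 2)) = √(l + l*(-7)) = √(l - 7*l) = √(-6*l) = √6*√(-l))
m = 238 (m = 119*2 = 238)
a(4)*m = (√6*√(-1*4))*238 = (√6*√(-4))*238 = (√6*(2*I))*238 = (2*I*√6)*238 = 476*I*√6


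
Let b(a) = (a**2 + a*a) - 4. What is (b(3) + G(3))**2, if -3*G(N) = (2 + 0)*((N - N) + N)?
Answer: 144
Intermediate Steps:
b(a) = -4 + 2*a**2 (b(a) = (a**2 + a**2) - 4 = 2*a**2 - 4 = -4 + 2*a**2)
G(N) = -2*N/3 (G(N) = -(2 + 0)*((N - N) + N)/3 = -2*(0 + N)/3 = -2*N/3)
(b(3) + G(3))**2 = ((-4 + 2*3**2) - 2/3*3)**2 = ((-4 + 2*9) - 2)**2 = ((-4 + 18) - 2)**2 = (14 - 2)**2 = 12**2 = 144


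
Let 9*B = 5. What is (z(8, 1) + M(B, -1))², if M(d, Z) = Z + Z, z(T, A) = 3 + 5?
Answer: 36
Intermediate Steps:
z(T, A) = 8
B = 5/9 (B = (⅑)*5 = 5/9 ≈ 0.55556)
M(d, Z) = 2*Z
(z(8, 1) + M(B, -1))² = (8 + 2*(-1))² = (8 - 2)² = 6² = 36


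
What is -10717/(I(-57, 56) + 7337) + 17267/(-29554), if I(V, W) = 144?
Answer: -445904645/221093474 ≈ -2.0168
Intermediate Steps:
-10717/(I(-57, 56) + 7337) + 17267/(-29554) = -10717/(144 + 7337) + 17267/(-29554) = -10717/7481 + 17267*(-1/29554) = -10717*1/7481 - 17267/29554 = -10717/7481 - 17267/29554 = -445904645/221093474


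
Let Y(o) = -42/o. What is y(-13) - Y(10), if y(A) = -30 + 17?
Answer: -44/5 ≈ -8.8000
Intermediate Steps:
y(A) = -13
y(-13) - Y(10) = -13 - (-42)/10 = -13 - 1*(-21/5) = -13 + 21/5 = -44/5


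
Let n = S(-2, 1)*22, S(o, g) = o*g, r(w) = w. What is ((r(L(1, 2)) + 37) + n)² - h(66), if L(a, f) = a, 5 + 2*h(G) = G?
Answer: 11/2 ≈ 5.5000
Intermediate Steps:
h(G) = -5/2 + G/2
S(o, g) = g*o
n = -44 (n = (1*(-2))*22 = -2*22 = -44)
((r(L(1, 2)) + 37) + n)² - h(66) = ((1 + 37) - 44)² - (-5/2 + (½)*66) = (38 - 44)² - (-5/2 + 33) = (-6)² - 1*61/2 = 36 - 61/2 = 11/2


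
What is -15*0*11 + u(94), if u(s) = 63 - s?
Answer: -31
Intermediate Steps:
-15*0*11 + u(94) = -15*0*11 + (63 - 1*94) = 0*11 + (63 - 94) = 0 - 31 = -31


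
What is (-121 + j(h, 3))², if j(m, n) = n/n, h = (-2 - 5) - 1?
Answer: 14400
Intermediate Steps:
h = -8 (h = -7 - 1 = -8)
j(m, n) = 1
(-121 + j(h, 3))² = (-121 + 1)² = (-120)² = 14400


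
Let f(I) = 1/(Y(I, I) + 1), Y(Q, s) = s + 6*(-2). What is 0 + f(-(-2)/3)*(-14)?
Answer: 42/31 ≈ 1.3548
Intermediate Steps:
Y(Q, s) = -12 + s (Y(Q, s) = s - 12 = -12 + s)
f(I) = 1/(-11 + I) (f(I) = 1/((-12 + I) + 1) = 1/(-11 + I))
0 + f(-(-2)/3)*(-14) = 0 - 14/(-11 - (-2)/3) = 0 - 14/(-11 - 2*(-1/3)) = 0 - 14/(-11 + 2/3) = 0 - 14/(-31/3) = 0 - 3/31*(-14) = 0 + 42/31 = 42/31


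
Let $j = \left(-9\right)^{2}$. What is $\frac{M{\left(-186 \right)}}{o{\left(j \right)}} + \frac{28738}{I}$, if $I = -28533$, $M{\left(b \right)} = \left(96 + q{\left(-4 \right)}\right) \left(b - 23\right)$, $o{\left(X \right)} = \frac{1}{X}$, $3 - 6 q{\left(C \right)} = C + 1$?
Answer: $- \frac{46854438967}{28533} \approx -1.6421 \cdot 10^{6}$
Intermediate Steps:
$j = 81$
$q{\left(C \right)} = \frac{1}{3} - \frac{C}{6}$ ($q{\left(C \right)} = \frac{1}{2} - \frac{C + 1}{6} = \frac{1}{2} - \frac{1 + C}{6} = \frac{1}{2} - \left(\frac{1}{6} + \frac{C}{6}\right) = \frac{1}{3} - \frac{C}{6}$)
$M{\left(b \right)} = -2231 + 97 b$ ($M{\left(b \right)} = \left(96 + \left(\frac{1}{3} - - \frac{2}{3}\right)\right) \left(b - 23\right) = \left(96 + \left(\frac{1}{3} + \frac{2}{3}\right)\right) \left(-23 + b\right) = \left(96 + 1\right) \left(-23 + b\right) = 97 \left(-23 + b\right) = -2231 + 97 b$)
$\frac{M{\left(-186 \right)}}{o{\left(j \right)}} + \frac{28738}{I} = \frac{-2231 + 97 \left(-186\right)}{\frac{1}{81}} + \frac{28738}{-28533} = \left(-2231 - 18042\right) \frac{1}{\frac{1}{81}} + 28738 \left(- \frac{1}{28533}\right) = \left(-20273\right) 81 - \frac{28738}{28533} = -1642113 - \frac{28738}{28533} = - \frac{46854438967}{28533}$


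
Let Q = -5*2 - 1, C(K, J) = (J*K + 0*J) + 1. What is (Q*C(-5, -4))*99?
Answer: -22869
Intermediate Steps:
C(K, J) = 1 + J*K (C(K, J) = (J*K + 0) + 1 = J*K + 1 = 1 + J*K)
Q = -11 (Q = -10 - 1 = -11)
(Q*C(-5, -4))*99 = -11*(1 - 4*(-5))*99 = -11*(1 + 20)*99 = -11*21*99 = -231*99 = -22869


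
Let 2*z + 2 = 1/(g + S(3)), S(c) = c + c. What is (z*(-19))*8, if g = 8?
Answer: 1026/7 ≈ 146.57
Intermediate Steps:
S(c) = 2*c
z = -27/28 (z = -1 + 1/(2*(8 + 2*3)) = -1 + 1/(2*(8 + 6)) = -1 + (½)/14 = -1 + (½)*(1/14) = -1 + 1/28 = -27/28 ≈ -0.96429)
(z*(-19))*8 = -27/28*(-19)*8 = (513/28)*8 = 1026/7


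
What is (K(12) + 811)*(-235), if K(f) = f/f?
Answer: -190820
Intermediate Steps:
K(f) = 1
(K(12) + 811)*(-235) = (1 + 811)*(-235) = 812*(-235) = -190820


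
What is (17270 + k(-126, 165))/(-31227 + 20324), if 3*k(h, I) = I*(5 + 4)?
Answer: -17765/10903 ≈ -1.6294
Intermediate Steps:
k(h, I) = 3*I (k(h, I) = (I*(5 + 4))/3 = (I*9)/3 = (9*I)/3 = 3*I)
(17270 + k(-126, 165))/(-31227 + 20324) = (17270 + 3*165)/(-31227 + 20324) = (17270 + 495)/(-10903) = 17765*(-1/10903) = -17765/10903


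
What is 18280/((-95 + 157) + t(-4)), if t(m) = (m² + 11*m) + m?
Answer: 1828/3 ≈ 609.33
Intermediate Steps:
t(m) = m² + 12*m
18280/((-95 + 157) + t(-4)) = 18280/((-95 + 157) - 4*(12 - 4)) = 18280/(62 - 4*8) = 18280/(62 - 32) = 18280/30 = (1/30)*18280 = 1828/3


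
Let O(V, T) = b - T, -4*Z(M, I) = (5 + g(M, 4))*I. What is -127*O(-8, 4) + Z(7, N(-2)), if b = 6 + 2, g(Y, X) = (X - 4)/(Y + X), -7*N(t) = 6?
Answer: -7097/14 ≈ -506.93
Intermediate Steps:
N(t) = -6/7 (N(t) = -⅐*6 = -6/7)
g(Y, X) = (-4 + X)/(X + Y)
b = 8
Z(M, I) = -5*I/4 (Z(M, I) = -(5 + (-4 + 4)/(4 + M))*I/4 = -(5 + 0/(4 + M))*I/4 = -(5 + 0)*I/4 = -5*I/4)
O(V, T) = 8 - T
-127*O(-8, 4) + Z(7, N(-2)) = -127*(8 - 1*4) - 5/4*(-6/7) = -127*(8 - 4) + 15/14 = -127*4 + 15/14 = -508 + 15/14 = -7097/14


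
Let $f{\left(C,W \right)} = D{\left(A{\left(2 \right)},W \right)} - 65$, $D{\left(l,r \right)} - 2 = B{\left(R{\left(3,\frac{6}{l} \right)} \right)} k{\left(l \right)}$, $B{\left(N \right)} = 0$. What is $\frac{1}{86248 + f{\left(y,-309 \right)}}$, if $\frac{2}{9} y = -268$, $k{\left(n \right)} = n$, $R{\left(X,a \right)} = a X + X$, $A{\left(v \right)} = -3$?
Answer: $\frac{1}{86185} \approx 1.1603 \cdot 10^{-5}$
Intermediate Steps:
$R{\left(X,a \right)} = X + X a$ ($R{\left(X,a \right)} = X a + X = X + X a$)
$y = -1206$ ($y = \frac{9}{2} \left(-268\right) = -1206$)
$D{\left(l,r \right)} = 2$ ($D{\left(l,r \right)} = 2 + 0 l = 2 + 0 = 2$)
$f{\left(C,W \right)} = -63$ ($f{\left(C,W \right)} = 2 - 65 = -63$)
$\frac{1}{86248 + f{\left(y,-309 \right)}} = \frac{1}{86248 - 63} = \frac{1}{86185}$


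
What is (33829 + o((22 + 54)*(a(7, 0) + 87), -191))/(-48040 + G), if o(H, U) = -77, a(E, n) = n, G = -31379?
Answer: -33752/79419 ≈ -0.42499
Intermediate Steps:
(33829 + o((22 + 54)*(a(7, 0) + 87), -191))/(-48040 + G) = (33829 - 77)/(-48040 - 31379) = 33752/(-79419) = 33752*(-1/79419) = -33752/79419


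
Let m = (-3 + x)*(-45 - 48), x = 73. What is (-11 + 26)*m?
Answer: -97650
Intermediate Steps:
m = -6510 (m = (-3 + 73)*(-45 - 48) = 70*(-93) = -6510)
(-11 + 26)*m = (-11 + 26)*(-6510) = 15*(-6510) = -97650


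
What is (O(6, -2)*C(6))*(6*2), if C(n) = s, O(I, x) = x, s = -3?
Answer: 72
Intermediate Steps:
C(n) = -3
(O(6, -2)*C(6))*(6*2) = (-2*(-3))*(6*2) = 6*12 = 72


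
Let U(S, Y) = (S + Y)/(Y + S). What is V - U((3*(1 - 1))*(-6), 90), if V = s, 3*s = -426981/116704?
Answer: -259031/116704 ≈ -2.2196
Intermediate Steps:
U(S, Y) = 1 (U(S, Y) = (S + Y)/(S + Y) = 1)
s = -142327/116704 (s = (-426981/116704)/3 = (-426981*1/116704)/3 = (1/3)*(-426981/116704) = -142327/116704 ≈ -1.2196)
V = -142327/116704 ≈ -1.2196
V - U((3*(1 - 1))*(-6), 90) = -142327/116704 - 1*1 = -142327/116704 - 1 = -259031/116704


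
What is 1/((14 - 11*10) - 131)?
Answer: -1/227 ≈ -0.0044053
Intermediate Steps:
1/((14 - 11*10) - 131) = 1/((14 - 110) - 131) = 1/(-96 - 131) = 1/(-227) = -1/227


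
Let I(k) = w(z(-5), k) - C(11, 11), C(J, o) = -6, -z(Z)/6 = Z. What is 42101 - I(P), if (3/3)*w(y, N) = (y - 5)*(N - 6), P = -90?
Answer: 44495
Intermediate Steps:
z(Z) = -6*Z
w(y, N) = (-6 + N)*(-5 + y) (w(y, N) = (y - 5)*(N - 6) = (-5 + y)*(-6 + N) = (-6 + N)*(-5 + y))
I(k) = -144 + 25*k (I(k) = (30 - (-36)*(-5) - 5*k + k*(-6*(-5))) - 1*(-6) = (30 - 6*30 - 5*k + k*30) + 6 = (30 - 180 - 5*k + 30*k) + 6 = (-150 + 25*k) + 6 = -144 + 25*k)
42101 - I(P) = 42101 - (-144 + 25*(-90)) = 42101 - (-144 - 2250) = 42101 - 1*(-2394) = 42101 + 2394 = 44495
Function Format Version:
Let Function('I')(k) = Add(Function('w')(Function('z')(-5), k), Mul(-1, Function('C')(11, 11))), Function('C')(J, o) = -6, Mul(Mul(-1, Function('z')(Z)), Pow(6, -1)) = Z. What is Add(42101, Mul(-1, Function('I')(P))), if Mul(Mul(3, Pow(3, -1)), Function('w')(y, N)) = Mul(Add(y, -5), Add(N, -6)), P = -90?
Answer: 44495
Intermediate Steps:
Function('z')(Z) = Mul(-6, Z)
Function('w')(y, N) = Mul(Add(-6, N), Add(-5, y)) (Function('w')(y, N) = Mul(Add(y, -5), Add(N, -6)) = Mul(Add(-5, y), Add(-6, N)) = Mul(Add(-6, N), Add(-5, y)))
Function('I')(k) = Add(-144, Mul(25, k)) (Function('I')(k) = Add(Add(30, Mul(-6, Mul(-6, -5)), Mul(-5, k), Mul(k, Mul(-6, -5))), Mul(-1, -6)) = Add(Add(30, Mul(-6, 30), Mul(-5, k), Mul(k, 30)), 6) = Add(Add(30, -180, Mul(-5, k), Mul(30, k)), 6) = Add(Add(-150, Mul(25, k)), 6) = Add(-144, Mul(25, k)))
Add(42101, Mul(-1, Function('I')(P))) = Add(42101, Mul(-1, Add(-144, Mul(25, -90)))) = Add(42101, Mul(-1, Add(-144, -2250))) = Add(42101, Mul(-1, -2394)) = Add(42101, 2394) = 44495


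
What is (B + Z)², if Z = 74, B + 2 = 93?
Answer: 27225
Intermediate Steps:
B = 91 (B = -2 + 93 = 91)
(B + Z)² = (91 + 74)² = 165² = 27225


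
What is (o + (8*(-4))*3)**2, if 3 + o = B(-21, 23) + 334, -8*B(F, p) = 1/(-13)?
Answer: 597362481/10816 ≈ 55230.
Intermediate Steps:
B(F, p) = 1/104 (B(F, p) = -1/8/(-13) = -1/8*(-1/13) = 1/104)
o = 34425/104 (o = -3 + (1/104 + 334) = -3 + 34737/104 = 34425/104 ≈ 331.01)
(o + (8*(-4))*3)**2 = (34425/104 + (8*(-4))*3)**2 = (34425/104 - 32*3)**2 = (34425/104 - 96)**2 = (24441/104)**2 = 597362481/10816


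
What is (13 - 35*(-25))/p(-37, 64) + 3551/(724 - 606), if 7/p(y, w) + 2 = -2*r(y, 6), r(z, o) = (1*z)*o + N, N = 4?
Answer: 6500159/118 ≈ 55086.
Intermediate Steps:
r(z, o) = 4 + o*z (r(z, o) = (1*z)*o + 4 = z*o + 4 = o*z + 4 = 4 + o*z)
p(y, w) = 7/(-10 - 12*y) (p(y, w) = 7/(-2 - 2*(4 + 6*y)) = 7/(-2 + (-8 - 12*y)) = 7/(-10 - 12*y))
(13 - 35*(-25))/p(-37, 64) + 3551/(724 - 606) = (13 - 35*(-25))/((-7/(10 + 12*(-37)))) + 3551/(724 - 606) = (13 + 875)/((-7/(10 - 444))) + 3551/118 = 888/((-7/(-434))) + 3551*(1/118) = 888/((-7*(-1/434))) + 3551/118 = 888/(1/62) + 3551/118 = 888*62 + 3551/118 = 55056 + 3551/118 = 6500159/118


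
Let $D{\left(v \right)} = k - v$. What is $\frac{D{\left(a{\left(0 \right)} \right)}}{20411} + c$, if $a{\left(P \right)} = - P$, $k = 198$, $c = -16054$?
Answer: $- \frac{327677996}{20411} \approx -16054.0$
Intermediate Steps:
$D{\left(v \right)} = 198 - v$
$\frac{D{\left(a{\left(0 \right)} \right)}}{20411} + c = \frac{198 - \left(-1\right) 0}{20411} - 16054 = \left(198 - 0\right) \frac{1}{20411} - 16054 = \left(198 + 0\right) \frac{1}{20411} - 16054 = 198 \cdot \frac{1}{20411} - 16054 = \frac{198}{20411} - 16054 = - \frac{327677996}{20411}$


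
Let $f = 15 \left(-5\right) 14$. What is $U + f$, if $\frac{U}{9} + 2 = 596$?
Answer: $4296$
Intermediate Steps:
$U = 5346$ ($U = -18 + 9 \cdot 596 = -18 + 5364 = 5346$)
$f = -1050$ ($f = \left(-75\right) 14 = -1050$)
$U + f = 5346 - 1050 = 4296$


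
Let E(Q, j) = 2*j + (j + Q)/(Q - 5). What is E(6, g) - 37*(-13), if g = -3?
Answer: 478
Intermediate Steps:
E(Q, j) = 2*j + (Q + j)/(-5 + Q)
E(6, g) - 37*(-13) = (6 - 9*(-3) + 2*6*(-3))/(-5 + 6) - 37*(-13) = (6 + 27 - 36)/1 + 481 = 1*(-3) + 481 = -3 + 481 = 478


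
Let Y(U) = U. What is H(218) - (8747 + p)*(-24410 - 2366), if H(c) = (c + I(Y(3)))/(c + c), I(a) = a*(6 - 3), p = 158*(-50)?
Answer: 9888162819/436 ≈ 2.2679e+7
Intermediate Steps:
p = -7900
I(a) = 3*a (I(a) = a*3 = 3*a)
H(c) = (9 + c)/(2*c) (H(c) = (c + 3*3)/(c + c) = (c + 9)/((2*c)) = (9 + c)*(1/(2*c)) = (9 + c)/(2*c))
H(218) - (8747 + p)*(-24410 - 2366) = (½)*(9 + 218)/218 - (8747 - 7900)*(-24410 - 2366) = (½)*(1/218)*227 - 847*(-26776) = 227/436 - 1*(-22679272) = 227/436 + 22679272 = 9888162819/436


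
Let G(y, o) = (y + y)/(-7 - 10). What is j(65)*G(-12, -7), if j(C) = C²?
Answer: 101400/17 ≈ 5964.7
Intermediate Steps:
G(y, o) = -2*y/17 (G(y, o) = (2*y)/(-17) = (2*y)*(-1/17) = -2*y/17)
j(65)*G(-12, -7) = 65²*(-2/17*(-12)) = 4225*(24/17) = 101400/17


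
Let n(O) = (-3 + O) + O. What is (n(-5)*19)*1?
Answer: -247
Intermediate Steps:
n(O) = -3 + 2*O
(n(-5)*19)*1 = ((-3 + 2*(-5))*19)*1 = ((-3 - 10)*19)*1 = -13*19*1 = -247*1 = -247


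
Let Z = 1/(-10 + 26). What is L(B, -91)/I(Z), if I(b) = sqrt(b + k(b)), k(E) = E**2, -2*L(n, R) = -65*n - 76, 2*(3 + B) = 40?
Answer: 9448*sqrt(17)/17 ≈ 2291.5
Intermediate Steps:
B = 17 (B = -3 + (1/2)*40 = -3 + 20 = 17)
L(n, R) = 38 + 65*n/2 (L(n, R) = -(-65*n - 76)/2 = -(-76 - 65*n)/2 = 38 + 65*n/2)
Z = 1/16 ≈ 0.062500
I(b) = sqrt(b + b**2)
L(B, -91)/I(Z) = (38 + (65/2)*17)/(sqrt((1 + 1/16)/16)) = (38 + 1105/2)/(sqrt((1/16)*(17/16))) = 1181/(2*(sqrt(17/256))) = 1181/(2*((sqrt(17)/16))) = 1181*(16*sqrt(17)/17)/2 = 9448*sqrt(17)/17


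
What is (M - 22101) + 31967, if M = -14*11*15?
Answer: 7556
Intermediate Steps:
M = -2310 (M = -154*15 = -2310)
(M - 22101) + 31967 = (-2310 - 22101) + 31967 = -24411 + 31967 = 7556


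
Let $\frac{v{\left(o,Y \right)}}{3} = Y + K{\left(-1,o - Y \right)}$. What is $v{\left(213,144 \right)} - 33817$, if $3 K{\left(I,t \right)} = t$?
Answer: $-33316$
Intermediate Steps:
$K{\left(I,t \right)} = \frac{t}{3}$
$v{\left(o,Y \right)} = o + 2 Y$ ($v{\left(o,Y \right)} = 3 \left(Y + \frac{o - Y}{3}\right) = 3 \left(Y - \left(- \frac{o}{3} + \frac{Y}{3}\right)\right) = 3 \left(\frac{o}{3} + \frac{2 Y}{3}\right) = o + 2 Y$)
$v{\left(213,144 \right)} - 33817 = \left(213 + 2 \cdot 144\right) - 33817 = \left(213 + 288\right) - 33817 = 501 - 33817 = -33316$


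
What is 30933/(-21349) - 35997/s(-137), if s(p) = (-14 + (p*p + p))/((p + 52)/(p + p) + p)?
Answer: 9541609745651/36302778956 ≈ 262.83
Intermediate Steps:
s(p) = (-14 + p + p²)/(p + (52 + p)/(2*p)) (s(p) = (-14 + (p² + p))/((52 + p)/((2*p)) + p) = (-14 + (p + p²))/((52 + p)*(1/(2*p)) + p) = (-14 + p + p²)/((52 + p)/(2*p) + p) = (-14 + p + p²)/(p + (52 + p)/(2*p)))
30933/(-21349) - 35997/s(-137) = 30933/(-21349) - 35997*(-(52 - 137 + 2*(-137)²)/(274*(-14 - 137 + (-137)²))) = 30933*(-1/21349) - 35997*(-(52 - 137 + 2*18769)/(274*(-14 - 137 + 18769))) = -30933/21349 - 35997/(2*(-137)*18618/(52 - 137 + 37538)) = -30933/21349 - 35997/(2*(-137)*18618/37453) = -30933/21349 - 35997/(2*(-137)*(1/37453)*18618) = -30933/21349 - 35997/(-5101332/37453) = -30933/21349 - 35997*(-37453/5101332) = -30933/21349 + 449398547/1700444 = 9541609745651/36302778956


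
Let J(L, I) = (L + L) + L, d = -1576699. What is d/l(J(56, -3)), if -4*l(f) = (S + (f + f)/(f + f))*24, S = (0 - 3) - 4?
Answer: -1576699/36 ≈ -43797.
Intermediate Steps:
J(L, I) = 3*L (J(L, I) = 2*L + L = 3*L)
S = -7 (S = -3 - 4 = -7)
l(f) = 36 (l(f) = -(-7 + (f + f)/(f + f))*24/4 = -(-7 + (2*f)/((2*f)))*24/4 = -(-7 + (2*f)*(1/(2*f)))*24/4 = -(-7 + 1)*24/4 = -(-3)*24/2 = -1/4*(-144) = 36)
d/l(J(56, -3)) = -1576699/36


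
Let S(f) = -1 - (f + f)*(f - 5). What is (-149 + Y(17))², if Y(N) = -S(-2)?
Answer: 14400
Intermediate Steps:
S(f) = -1 - 2*f*(-5 + f)
Y(N) = 29 (Y(N) = -(-1 - 2*(-2)² + 10*(-2)) = -(-1 - 2*4 - 20) = -(-1 - 8 - 20) = -1*(-29) = 29)
(-149 + Y(17))² = (-149 + 29)² = (-120)² = 14400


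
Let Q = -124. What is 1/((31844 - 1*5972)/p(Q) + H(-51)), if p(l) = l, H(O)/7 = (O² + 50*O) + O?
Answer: -31/6468 ≈ -0.0047928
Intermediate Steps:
H(O) = 7*O² + 357*O (H(O) = 7*((O² + 50*O) + O) = 7*(O² + 51*O) = 7*O² + 357*O)
1/((31844 - 1*5972)/p(Q) + H(-51)) = 1/((31844 - 1*5972)/(-124) + 7*(-51)*(51 - 51)) = 1/((31844 - 5972)*(-1/124) + 7*(-51)*0) = 1/(25872*(-1/124) + 0) = 1/(-6468/31 + 0) = 1/(-6468/31) = -31/6468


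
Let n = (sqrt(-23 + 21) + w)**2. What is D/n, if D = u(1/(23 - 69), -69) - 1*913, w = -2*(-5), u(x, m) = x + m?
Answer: 45173*I/(92*(-49*I + 10*sqrt(2))) ≈ -9.2501 + 2.6697*I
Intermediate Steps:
u(x, m) = m + x
w = 10
D = -45173/46 (D = (-69 + 1/(23 - 69)) - 1*913 = (-69 + 1/(-46)) - 913 = (-69 - 1/46) - 913 = -3175/46 - 913 = -45173/46 ≈ -982.02)
n = (10 + I*sqrt(2))**2 (n = (sqrt(-23 + 21) + 10)**2 = (sqrt(-2) + 10)**2 = (I*sqrt(2) + 10)**2 = (10 + I*sqrt(2))**2 ≈ 98.0 + 28.284*I)
D/n = -45173/(46*(10 + I*sqrt(2))**2)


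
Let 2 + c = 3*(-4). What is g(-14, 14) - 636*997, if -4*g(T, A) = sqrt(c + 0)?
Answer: -634092 - I*sqrt(14)/4 ≈ -6.3409e+5 - 0.93541*I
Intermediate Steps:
c = -14 (c = -2 + 3*(-4) = -2 - 12 = -14)
g(T, A) = -I*sqrt(14)/4 (g(T, A) = -sqrt(-14 + 0)/4 = -I*sqrt(14)/4)
g(-14, 14) - 636*997 = -I*sqrt(14)/4 - 636*997 = -I*sqrt(14)/4 - 634092 = -634092 - I*sqrt(14)/4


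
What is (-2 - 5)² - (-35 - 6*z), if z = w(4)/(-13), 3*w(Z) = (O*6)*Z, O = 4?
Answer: 900/13 ≈ 69.231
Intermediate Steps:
w(Z) = 8*Z (w(Z) = ((4*6)*Z)/3 = (24*Z)/3 = 8*Z)
z = -32/13 (z = (8*4)/(-13) = 32*(-1/13) = -32/13 ≈ -2.4615)
(-2 - 5)² - (-35 - 6*z) = (-2 - 5)² - (-35 - 6*(-32/13)) = (-7)² - (-35 + 192/13) = 49 - 1*(-263/13) = 49 + 263/13 = 900/13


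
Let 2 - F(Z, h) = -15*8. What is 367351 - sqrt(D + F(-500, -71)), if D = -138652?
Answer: 367351 - I*sqrt(138530) ≈ 3.6735e+5 - 372.2*I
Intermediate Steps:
F(Z, h) = 122 (F(Z, h) = 2 - (-15)*8 = 2 - 1*(-120) = 2 + 120 = 122)
367351 - sqrt(D + F(-500, -71)) = 367351 - sqrt(-138652 + 122) = 367351 - sqrt(-138530) = 367351 - I*sqrt(138530)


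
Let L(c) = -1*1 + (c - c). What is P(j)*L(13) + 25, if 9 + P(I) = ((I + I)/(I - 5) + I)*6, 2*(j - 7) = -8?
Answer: 34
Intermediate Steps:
j = 3 (j = 7 + (½)*(-8) = 7 - 4 = 3)
P(I) = -9 + 6*I + 12*I/(-5 + I) (P(I) = -9 + ((I + I)/(I - 5) + I)*6 = -9 + ((2*I)/(-5 + I) + I)*6 = -9 + (2*I/(-5 + I) + I)*6 = -9 + (I + 2*I/(-5 + I))*6 = -9 + (6*I + 12*I/(-5 + I)) = -9 + 6*I + 12*I/(-5 + I))
L(c) = -1 (L(c) = -1 + 0 = -1)
P(j)*L(13) + 25 = (3*(15 - 9*3 + 2*3²)/(-5 + 3))*(-1) + 25 = (3*(15 - 27 + 2*9)/(-2))*(-1) + 25 = (3*(-½)*(15 - 27 + 18))*(-1) + 25 = (3*(-½)*6)*(-1) + 25 = -9*(-1) + 25 = 9 + 25 = 34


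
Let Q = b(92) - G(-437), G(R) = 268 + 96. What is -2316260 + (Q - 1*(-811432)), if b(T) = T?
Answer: -1505100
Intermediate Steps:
G(R) = 364
Q = -272 (Q = 92 - 1*364 = 92 - 364 = -272)
-2316260 + (Q - 1*(-811432)) = -2316260 + (-272 - 1*(-811432)) = -2316260 + (-272 + 811432) = -2316260 + 811160 = -1505100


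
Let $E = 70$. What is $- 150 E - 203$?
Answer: $-10703$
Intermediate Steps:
$- 150 E - 203 = \left(-150\right) 70 - 203 = -10500 - 203 = -10703$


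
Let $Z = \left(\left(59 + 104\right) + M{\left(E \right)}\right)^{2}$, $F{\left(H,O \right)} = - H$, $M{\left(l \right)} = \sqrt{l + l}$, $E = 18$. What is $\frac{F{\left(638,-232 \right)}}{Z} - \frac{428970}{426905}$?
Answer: $- \frac{2504835512}{2438566741} \approx -1.0272$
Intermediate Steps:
$M{\left(l \right)} = \sqrt{2} \sqrt{l}$ ($M{\left(l \right)} = \sqrt{2 l} = \sqrt{2} \sqrt{l}$)
$Z = 28561$ ($Z = \left(\left(59 + 104\right) + \sqrt{2} \sqrt{18}\right)^{2} = \left(163 + \sqrt{2} \cdot 3 \sqrt{2}\right)^{2} = \left(163 + 6\right)^{2} = 169^{2} = 28561$)
$\frac{F{\left(638,-232 \right)}}{Z} - \frac{428970}{426905} = \frac{\left(-1\right) 638}{28561} - \frac{428970}{426905} = \left(-638\right) \frac{1}{28561} - \frac{85794}{85381} = - \frac{638}{28561} - \frac{85794}{85381} = - \frac{2504835512}{2438566741}$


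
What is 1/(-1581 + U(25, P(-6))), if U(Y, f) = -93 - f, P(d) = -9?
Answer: -1/1665 ≈ -0.00060060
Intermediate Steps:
1/(-1581 + U(25, P(-6))) = 1/(-1581 + (-93 - 1*(-9))) = 1/(-1581 + (-93 + 9)) = 1/(-1581 - 84) = 1/(-1665) = -1/1665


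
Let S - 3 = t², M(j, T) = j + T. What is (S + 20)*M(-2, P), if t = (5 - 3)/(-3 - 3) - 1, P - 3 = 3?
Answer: 892/9 ≈ 99.111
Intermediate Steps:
P = 6 (P = 3 + 3 = 6)
t = -4/3 (t = 2/(-6) - 1 = 2*(-⅙) - 1 = -⅓ - 1 = -4/3 ≈ -1.3333)
M(j, T) = T + j
S = 43/9 (S = 3 + (-4/3)² = 3 + 16/9 = 43/9 ≈ 4.7778)
(S + 20)*M(-2, P) = (43/9 + 20)*(6 - 2) = (223/9)*4 = 892/9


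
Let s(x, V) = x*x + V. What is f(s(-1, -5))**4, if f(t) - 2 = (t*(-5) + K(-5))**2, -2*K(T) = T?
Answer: 17082424681921/256 ≈ 6.6728e+10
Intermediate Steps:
K(T) = -T/2
s(x, V) = V + x**2 (s(x, V) = x**2 + V = V + x**2)
f(t) = 2 + (5/2 - 5*t)**2 (f(t) = 2 + (t*(-5) - 1/2*(-5))**2 = 2 + (-5*t + 5/2)**2 = 2 + (5/2 - 5*t)**2)
f(s(-1, -5))**4 = (2 + 25*(-1 + 2*(-5 + (-1)**2))**2/4)**4 = (2 + 25*(-1 + 2*(-5 + 1))**2/4)**4 = (2 + 25*(-1 + 2*(-4))**2/4)**4 = (2 + 25*(-1 - 8)**2/4)**4 = (2 + (25/4)*(-9)**2)**4 = (2 + (25/4)*81)**4 = (2 + 2025/4)**4 = (2033/4)**4 = 17082424681921/256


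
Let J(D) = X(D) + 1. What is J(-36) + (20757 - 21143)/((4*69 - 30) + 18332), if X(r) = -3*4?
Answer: -102372/9289 ≈ -11.021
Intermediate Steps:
X(r) = -12
J(D) = -11 (J(D) = -12 + 1 = -11)
J(-36) + (20757 - 21143)/((4*69 - 30) + 18332) = -11 + (20757 - 21143)/((4*69 - 30) + 18332) = -11 - 386/((276 - 30) + 18332) = -11 - 386/(246 + 18332) = -11 - 386/18578 = -11 - 386*1/18578 = -11 - 193/9289 = -102372/9289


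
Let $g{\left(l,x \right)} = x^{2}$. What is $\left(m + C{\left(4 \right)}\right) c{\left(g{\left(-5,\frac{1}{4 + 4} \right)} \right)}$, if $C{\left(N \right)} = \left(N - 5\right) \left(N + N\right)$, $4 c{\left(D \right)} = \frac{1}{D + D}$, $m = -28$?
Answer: $-288$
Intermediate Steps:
$c{\left(D \right)} = \frac{1}{8 D}$ ($c{\left(D \right)} = \frac{1}{4 \left(D + D\right)} = \frac{1}{4 \cdot 2 D} = \frac{\frac{1}{2} \frac{1}{D}}{4} = \frac{1}{8 D}$)
$C{\left(N \right)} = 2 N \left(-5 + N\right)$ ($C{\left(N \right)} = \left(-5 + N\right) 2 N = 2 N \left(-5 + N\right)$)
$\left(m + C{\left(4 \right)}\right) c{\left(g{\left(-5,\frac{1}{4 + 4} \right)} \right)} = \left(-28 + 2 \cdot 4 \left(-5 + 4\right)\right) \frac{1}{8 \left(\frac{1}{4 + 4}\right)^{2}} = \left(-28 + 2 \cdot 4 \left(-1\right)\right) \frac{1}{8 \left(\frac{1}{8}\right)^{2}} = \left(-28 - 8\right) \frac{1}{8 \left(\frac{1}{8}\right)^{2}} = - 36 \frac{\frac{1}{\frac{1}{64}}}{8} = - 36 \cdot \frac{1}{8} \cdot 64 = \left(-36\right) 8 = -288$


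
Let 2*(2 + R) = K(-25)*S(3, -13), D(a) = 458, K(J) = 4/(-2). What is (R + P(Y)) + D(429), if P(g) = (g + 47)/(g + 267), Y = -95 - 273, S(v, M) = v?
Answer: 46074/101 ≈ 456.18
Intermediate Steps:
K(J) = -2 (K(J) = 4*(-½) = -2)
Y = -368
R = -5 (R = -2 + (-2*3)/2 = -2 + (½)*(-6) = -2 - 3 = -5)
P(g) = (47 + g)/(267 + g)
(R + P(Y)) + D(429) = (-5 + (47 - 368)/(267 - 368)) + 458 = (-5 - 321/(-101)) + 458 = (-5 - 1/101*(-321)) + 458 = (-5 + 321/101) + 458 = -184/101 + 458 = 46074/101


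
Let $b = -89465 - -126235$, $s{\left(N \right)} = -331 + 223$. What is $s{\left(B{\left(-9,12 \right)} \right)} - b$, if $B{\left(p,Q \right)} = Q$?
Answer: $-36878$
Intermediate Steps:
$s{\left(N \right)} = -108$
$b = 36770$ ($b = -89465 + 126235 = 36770$)
$s{\left(B{\left(-9,12 \right)} \right)} - b = -108 - 36770 = -36878$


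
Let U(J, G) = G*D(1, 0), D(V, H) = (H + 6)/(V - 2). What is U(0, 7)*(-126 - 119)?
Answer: 10290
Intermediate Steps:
D(V, H) = (6 + H)/(-2 + V)
U(J, G) = -6*G (U(J, G) = G*((6 + 0)/(-2 + 1)) = G*(6/(-1)) = G*(-1*6) = G*(-6) = -6*G)
U(0, 7)*(-126 - 119) = (-6*7)*(-126 - 119) = -42*(-245) = 10290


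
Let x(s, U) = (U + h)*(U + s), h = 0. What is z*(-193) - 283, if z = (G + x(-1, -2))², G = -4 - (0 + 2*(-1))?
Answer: -3371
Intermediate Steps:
x(s, U) = U*(U + s) (x(s, U) = (U + 0)*(U + s) = U*(U + s))
G = -2 (G = -4 - (0 - 2) = -4 - 1*(-2) = -4 + 2 = -2)
z = 16 (z = (-2 - 2*(-2 - 1))² = (-2 - 2*(-3))² = (-2 + 6)² = 4² = 16)
z*(-193) - 283 = 16*(-193) - 283 = -3088 - 283 = -3371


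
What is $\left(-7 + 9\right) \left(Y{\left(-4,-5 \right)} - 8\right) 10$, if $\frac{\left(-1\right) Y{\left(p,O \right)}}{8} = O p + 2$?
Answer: $-3680$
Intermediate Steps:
$Y{\left(p,O \right)} = -16 - 8 O p$ ($Y{\left(p,O \right)} = - 8 \left(O p + 2\right) = - 8 \left(2 + O p\right) = -16 - 8 O p$)
$\left(-7 + 9\right) \left(Y{\left(-4,-5 \right)} - 8\right) 10 = \left(-7 + 9\right) \left(\left(-16 - \left(-40\right) \left(-4\right)\right) - 8\right) 10 = 2 \left(\left(-16 - 160\right) - 8\right) 10 = 2 \left(-176 - 8\right) 10 = 2 \left(-184\right) 10 = \left(-368\right) 10 = -3680$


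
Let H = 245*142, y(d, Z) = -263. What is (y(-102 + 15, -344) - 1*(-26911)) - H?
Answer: -8142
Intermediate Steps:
H = 34790
(y(-102 + 15, -344) - 1*(-26911)) - H = (-263 - 1*(-26911)) - 1*34790 = (-263 + 26911) - 34790 = 26648 - 34790 = -8142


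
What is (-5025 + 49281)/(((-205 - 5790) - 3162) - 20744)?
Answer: -14752/9967 ≈ -1.4801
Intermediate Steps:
(-5025 + 49281)/(((-205 - 5790) - 3162) - 20744) = 44256/((-5995 - 3162) - 20744) = 44256/(-9157 - 20744) = 44256/(-29901) = 44256*(-1/29901) = -14752/9967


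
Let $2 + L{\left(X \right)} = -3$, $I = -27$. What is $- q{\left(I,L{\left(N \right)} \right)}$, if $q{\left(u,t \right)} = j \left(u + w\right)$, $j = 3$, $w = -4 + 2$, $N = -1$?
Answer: $87$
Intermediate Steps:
$w = -2$
$L{\left(X \right)} = -5$ ($L{\left(X \right)} = -2 - 3 = -5$)
$q{\left(u,t \right)} = -6 + 3 u$ ($q{\left(u,t \right)} = 3 \left(u - 2\right) = 3 \left(-2 + u\right) = -6 + 3 u$)
$- q{\left(I,L{\left(N \right)} \right)} = - (-6 + 3 \left(-27\right)) = - (-6 - 81) = \left(-1\right) \left(-87\right) = 87$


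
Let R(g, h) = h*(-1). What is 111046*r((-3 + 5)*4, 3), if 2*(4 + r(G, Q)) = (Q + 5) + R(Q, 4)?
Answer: -222092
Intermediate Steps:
R(g, h) = -h
r(G, Q) = -7/2 + Q/2 (r(G, Q) = -4 + ((Q + 5) - 1*4)/2 = -4 + ((5 + Q) - 4)/2 = -4 + (1 + Q)/2 = -4 + (1/2 + Q/2) = -7/2 + Q/2)
111046*r((-3 + 5)*4, 3) = 111046*(-7/2 + (1/2)*3) = 111046*(-7/2 + 3/2) = 111046*(-2) = -222092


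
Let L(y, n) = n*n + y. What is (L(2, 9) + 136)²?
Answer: 47961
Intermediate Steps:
L(y, n) = y + n² (L(y, n) = n² + y = y + n²)
(L(2, 9) + 136)² = ((2 + 9²) + 136)² = ((2 + 81) + 136)² = (83 + 136)² = 219² = 47961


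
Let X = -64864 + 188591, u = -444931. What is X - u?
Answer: 568658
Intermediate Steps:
X = 123727
X - u = 123727 - 1*(-444931) = 123727 + 444931 = 568658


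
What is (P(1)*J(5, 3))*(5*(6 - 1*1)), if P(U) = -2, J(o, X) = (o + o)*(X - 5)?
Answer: 1000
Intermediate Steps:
J(o, X) = 2*o*(-5 + X) (J(o, X) = (2*o)*(-5 + X) = 2*o*(-5 + X))
(P(1)*J(5, 3))*(5*(6 - 1*1)) = (-4*5*(-5 + 3))*(5*(6 - 1*1)) = (-4*5*(-2))*(5*(6 - 1)) = (-2*(-20))*(5*5) = 40*25 = 1000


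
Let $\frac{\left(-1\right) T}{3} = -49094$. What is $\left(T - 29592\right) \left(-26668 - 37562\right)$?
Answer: $-7559228700$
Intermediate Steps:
$T = 147282$ ($T = \left(-3\right) \left(-49094\right) = 147282$)
$\left(T - 29592\right) \left(-26668 - 37562\right) = \left(147282 - 29592\right) \left(-26668 - 37562\right) = 117690 \left(-64230\right) = -7559228700$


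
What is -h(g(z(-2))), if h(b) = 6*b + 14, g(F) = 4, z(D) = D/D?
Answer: -38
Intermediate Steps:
z(D) = 1
h(b) = 14 + 6*b
-h(g(z(-2))) = -(14 + 6*4) = -(14 + 24) = -1*38 = -38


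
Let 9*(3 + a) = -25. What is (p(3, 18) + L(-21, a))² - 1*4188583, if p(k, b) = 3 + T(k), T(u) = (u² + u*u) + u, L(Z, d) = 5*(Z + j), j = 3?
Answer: -4184227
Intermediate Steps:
a = -52/9 (a = -3 + (⅑)*(-25) = -3 - 25/9 = -52/9 ≈ -5.7778)
L(Z, d) = 15 + 5*Z (L(Z, d) = 5*(Z + 3) = 5*(3 + Z) = 15 + 5*Z)
T(u) = u + 2*u² (T(u) = (u² + u²) + u = 2*u² + u = u + 2*u²)
p(k, b) = 3 + k*(1 + 2*k)
(p(3, 18) + L(-21, a))² - 1*4188583 = ((3 + 3*(1 + 2*3)) + (15 + 5*(-21)))² - 1*4188583 = ((3 + 3*(1 + 6)) + (15 - 105))² - 4188583 = ((3 + 3*7) - 90)² - 4188583 = ((3 + 21) - 90)² - 4188583 = (24 - 90)² - 4188583 = (-66)² - 4188583 = 4356 - 4188583 = -4184227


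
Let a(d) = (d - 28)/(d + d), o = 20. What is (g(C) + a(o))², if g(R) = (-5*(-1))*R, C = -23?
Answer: 331776/25 ≈ 13271.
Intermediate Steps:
a(d) = (-28 + d)/(2*d) (a(d) = (-28 + d)/((2*d)) = (-28 + d)*(1/(2*d)) = (-28 + d)/(2*d))
g(R) = 5*R
(g(C) + a(o))² = (5*(-23) + (½)*(-28 + 20)/20)² = (-115 + (½)*(1/20)*(-8))² = (-115 - ⅕)² = (-576/5)² = 331776/25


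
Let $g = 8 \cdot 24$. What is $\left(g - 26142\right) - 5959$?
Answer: $-31909$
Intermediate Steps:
$g = 192$
$\left(g - 26142\right) - 5959 = \left(192 - 26142\right) - 5959 = -25950 - 5959 = -31909$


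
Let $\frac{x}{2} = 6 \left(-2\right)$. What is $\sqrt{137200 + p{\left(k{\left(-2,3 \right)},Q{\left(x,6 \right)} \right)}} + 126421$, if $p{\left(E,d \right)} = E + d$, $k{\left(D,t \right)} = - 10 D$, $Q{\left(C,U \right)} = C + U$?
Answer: $126421 + \sqrt{137202} \approx 1.2679 \cdot 10^{5}$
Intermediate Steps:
$x = -24$ ($x = 2 \cdot 6 \left(-2\right) = 2 \left(-12\right) = -24$)
$\sqrt{137200 + p{\left(k{\left(-2,3 \right)},Q{\left(x,6 \right)} \right)}} + 126421 = \sqrt{137200 + \left(\left(-10\right) \left(-2\right) + \left(-24 + 6\right)\right)} + 126421 = \sqrt{137200 + \left(20 - 18\right)} + 126421 = \sqrt{137200 + 2} + 126421 = \sqrt{137202} + 126421 = 126421 + \sqrt{137202}$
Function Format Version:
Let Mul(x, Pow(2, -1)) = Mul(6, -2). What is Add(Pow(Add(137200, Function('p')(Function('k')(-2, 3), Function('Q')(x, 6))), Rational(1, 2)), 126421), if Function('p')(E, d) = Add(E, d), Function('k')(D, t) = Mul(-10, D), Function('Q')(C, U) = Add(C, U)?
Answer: Add(126421, Pow(137202, Rational(1, 2))) ≈ 1.2679e+5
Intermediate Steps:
x = -24 (x = Mul(2, Mul(6, -2)) = Mul(2, -12) = -24)
Add(Pow(Add(137200, Function('p')(Function('k')(-2, 3), Function('Q')(x, 6))), Rational(1, 2)), 126421) = Add(Pow(Add(137200, Add(Mul(-10, -2), Add(-24, 6))), Rational(1, 2)), 126421) = Add(Pow(Add(137200, Add(20, -18)), Rational(1, 2)), 126421) = Add(Pow(Add(137200, 2), Rational(1, 2)), 126421) = Add(Pow(137202, Rational(1, 2)), 126421) = Add(126421, Pow(137202, Rational(1, 2)))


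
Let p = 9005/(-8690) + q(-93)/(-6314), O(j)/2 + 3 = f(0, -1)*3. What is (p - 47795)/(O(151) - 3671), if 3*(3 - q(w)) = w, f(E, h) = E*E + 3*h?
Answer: 23840952343/1843088170 ≈ 12.935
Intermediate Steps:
f(E, h) = E² + 3*h
q(w) = 3 - w/3
O(j) = -24 (O(j) = -6 + 2*((0² + 3*(-1))*3) = -6 + 2*((0 - 3)*3) = -6 + 2*(-3*3) = -6 + 2*(-9) = -6 - 18 = -24)
p = -519573/498806 (p = 9005/(-8690) + (3 - ⅓*(-93))/(-6314) = 9005*(-1/8690) + (3 + 31)*(-1/6314) = -1801/1738 + 34*(-1/6314) = -1801/1738 - 17/3157 = -519573/498806 ≈ -1.0416)
(p - 47795)/(O(151) - 3671) = (-519573/498806 - 47795)/(-24 - 3671) = -23840952343/498806/(-3695) = -23840952343/498806*(-1/3695) = 23840952343/1843088170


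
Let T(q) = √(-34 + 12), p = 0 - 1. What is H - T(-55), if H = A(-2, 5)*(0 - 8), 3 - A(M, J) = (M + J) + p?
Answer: -8 - I*√22 ≈ -8.0 - 4.6904*I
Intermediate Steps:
p = -1
A(M, J) = 4 - J - M (A(M, J) = 3 - ((M + J) - 1) = 3 - ((J + M) - 1) = 3 - (-1 + J + M) = 3 + (1 - J - M) = 4 - J - M)
H = -8 (H = (4 - 1*5 - 1*(-2))*(0 - 8) = (4 - 5 + 2)*(-8) = 1*(-8) = -8)
T(q) = I*√22 (T(q) = √(-22) = I*√22)
H - T(-55) = -8 - I*√22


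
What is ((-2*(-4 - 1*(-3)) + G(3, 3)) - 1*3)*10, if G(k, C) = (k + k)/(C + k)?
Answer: 0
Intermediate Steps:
G(k, C) = 2*k/(C + k) (G(k, C) = (2*k)/(C + k) = 2*k/(C + k))
((-2*(-4 - 1*(-3)) + G(3, 3)) - 1*3)*10 = ((-2*(-4 - 1*(-3)) + 2*3/(3 + 3)) - 1*3)*10 = ((-2*(-4 + 3) + 2*3/6) - 3)*10 = ((-2*(-1) + 2*3*(⅙)) - 3)*10 = ((2 + 1) - 3)*10 = (3 - 3)*10 = 0*10 = 0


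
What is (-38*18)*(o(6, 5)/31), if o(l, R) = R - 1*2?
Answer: -2052/31 ≈ -66.194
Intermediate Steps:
o(l, R) = -2 + R (o(l, R) = R - 2 = -2 + R)
(-38*18)*(o(6, 5)/31) = (-38*18)*((-2 + 5)/31) = (-38*18)*(3*(1/31)) = -684*3/31 = -2052/31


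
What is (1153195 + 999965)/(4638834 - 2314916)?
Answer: 1076580/1161959 ≈ 0.92652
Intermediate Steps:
(1153195 + 999965)/(4638834 - 2314916) = 2153160/2323918 = 2153160*(1/2323918) = 1076580/1161959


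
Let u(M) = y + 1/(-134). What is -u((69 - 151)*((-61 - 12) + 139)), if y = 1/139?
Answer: 5/18626 ≈ 0.00026844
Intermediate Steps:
y = 1/139 ≈ 0.0071942
u(M) = -5/18626 (u(M) = 1/139 + 1/(-134) = 1/139 - 1/134 = -5/18626)
-u((69 - 151)*((-61 - 12) + 139)) = -1*(-5/18626) = 5/18626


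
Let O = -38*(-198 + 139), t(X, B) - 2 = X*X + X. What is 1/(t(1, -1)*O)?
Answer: 1/8968 ≈ 0.00011151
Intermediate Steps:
t(X, B) = 2 + X + X**2 (t(X, B) = 2 + (X*X + X) = 2 + (X**2 + X) = 2 + (X + X**2) = 2 + X + X**2)
O = 2242 (O = -38*(-59) = 2242)
1/(t(1, -1)*O) = 1/((2 + 1 + 1**2)*2242) = 1/((2 + 1 + 1)*2242) = 1/(4*2242) = 1/8968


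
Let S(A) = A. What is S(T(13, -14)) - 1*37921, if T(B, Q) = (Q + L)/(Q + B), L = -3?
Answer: -37904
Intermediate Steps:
T(B, Q) = (-3 + Q)/(B + Q) (T(B, Q) = (Q - 3)/(Q + B) = (-3 + Q)/(B + Q))
S(T(13, -14)) - 1*37921 = (-3 - 14)/(13 - 14) - 1*37921 = -17/(-1) - 37921 = -1*(-17) - 37921 = 17 - 37921 = -37904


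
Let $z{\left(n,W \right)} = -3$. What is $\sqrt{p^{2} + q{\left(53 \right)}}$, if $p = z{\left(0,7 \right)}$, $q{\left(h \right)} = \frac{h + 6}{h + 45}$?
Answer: $\frac{\sqrt{1882}}{14} \approx 3.0987$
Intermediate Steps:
$q{\left(h \right)} = \frac{6 + h}{45 + h}$
$p = -3$
$\sqrt{p^{2} + q{\left(53 \right)}} = \sqrt{\left(-3\right)^{2} + \frac{6 + 53}{45 + 53}} = \sqrt{9 + \frac{1}{98} \cdot 59} = \sqrt{9 + \frac{59}{98}} = \sqrt{\frac{941}{98}} = \frac{\sqrt{1882}}{14}$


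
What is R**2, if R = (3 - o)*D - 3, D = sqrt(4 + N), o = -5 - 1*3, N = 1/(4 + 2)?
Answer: 3079/6 - 55*sqrt(6) ≈ 378.44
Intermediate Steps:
N = 1/6 ≈ 0.16667
o = -8 (o = -5 - 3 = -8)
D = 5*sqrt(6)/6 (D = sqrt(4 + 1/6) = sqrt(25/6) = 5*sqrt(6)/6 ≈ 2.0412)
R = -3 + 55*sqrt(6)/6 (R = (3 - 1*(-8))*(5*sqrt(6)/6) - 3 = (3 + 8)*(5*sqrt(6)/6) - 3 = 11*(5*sqrt(6)/6) - 3 = 55*sqrt(6)/6 - 3 = -3 + 55*sqrt(6)/6 ≈ 19.454)
R**2 = (-3 + 55*sqrt(6)/6)**2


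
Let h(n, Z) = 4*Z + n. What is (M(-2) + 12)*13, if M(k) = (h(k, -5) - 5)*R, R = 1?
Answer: -195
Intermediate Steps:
h(n, Z) = n + 4*Z
M(k) = -25 + k (M(k) = ((k + 4*(-5)) - 5)*1 = ((k - 20) - 5)*1 = ((-20 + k) - 5)*1 = (-25 + k)*1 = -25 + k)
(M(-2) + 12)*13 = ((-25 - 2) + 12)*13 = (-27 + 12)*13 = -15*13 = -195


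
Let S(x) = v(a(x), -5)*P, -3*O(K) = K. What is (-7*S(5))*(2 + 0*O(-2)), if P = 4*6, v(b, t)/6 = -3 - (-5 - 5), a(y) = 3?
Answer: -14112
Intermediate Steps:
O(K) = -K/3
v(b, t) = 42 (v(b, t) = 6*(-3 - (-5 - 5)) = 6*(-3 - 1*(-10)) = 6*(-3 + 10) = 6*7 = 42)
P = 24
S(x) = 1008 (S(x) = 42*24 = 1008)
(-7*S(5))*(2 + 0*O(-2)) = (-7*1008)*(2 + 0*(-⅓*(-2))) = -7056*(2 + 0*(⅔)) = -7056*(2 + 0) = -7056*2 = -14112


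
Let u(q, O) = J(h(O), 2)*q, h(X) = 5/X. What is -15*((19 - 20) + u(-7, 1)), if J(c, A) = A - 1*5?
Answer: -300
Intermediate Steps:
J(c, A) = -5 + A (J(c, A) = A - 5 = -5 + A)
u(q, O) = -3*q (u(q, O) = (-5 + 2)*q = -3*q)
-15*((19 - 20) + u(-7, 1)) = -15*((19 - 20) - 3*(-7)) = -15*(-1 + 21) = -15*20 = -300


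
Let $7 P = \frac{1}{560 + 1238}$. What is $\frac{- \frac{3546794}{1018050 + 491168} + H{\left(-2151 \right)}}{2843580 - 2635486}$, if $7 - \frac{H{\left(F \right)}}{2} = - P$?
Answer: $\frac{953850507}{17037712169191} \approx 5.5985 \cdot 10^{-5}$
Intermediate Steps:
$P = \frac{1}{12586}$ ($P = \frac{1}{7 \left(560 + 1238\right)} = \frac{1}{7 \cdot 1798} = \frac{1}{7} \cdot \frac{1}{1798} = \frac{1}{12586} \approx 7.9453 \cdot 10^{-5}$)
$H{\left(F \right)} = \frac{88103}{6293}$ ($H{\left(F \right)} = 14 - 2 \left(\left(-1\right) \frac{1}{12586}\right) = 14 - - \frac{1}{6293} = 14 + \frac{1}{6293} = \frac{88103}{6293}$)
$\frac{- \frac{3546794}{1018050 + 491168} + H{\left(-2151 \right)}}{2843580 - 2635486} = \frac{- \frac{3546794}{1018050 + 491168} + \frac{88103}{6293}}{2843580 - 2635486} = \frac{- \frac{3546794}{1509218} + \frac{88103}{6293}}{208094} = \left(\left(-3546794\right) \frac{1}{1509218} + \frac{88103}{6293}\right) \frac{1}{208094} = \left(- \frac{1773397}{754609} + \frac{88103}{6293}\right) \frac{1}{208094} = \frac{1907701014}{163750153} \cdot \frac{1}{208094} = \frac{953850507}{17037712169191}$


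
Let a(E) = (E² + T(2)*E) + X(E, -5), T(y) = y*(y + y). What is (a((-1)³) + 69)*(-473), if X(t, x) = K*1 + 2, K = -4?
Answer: -28380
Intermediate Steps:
X(t, x) = -2 (X(t, x) = -4*1 + 2 = -4 + 2 = -2)
T(y) = 2*y² (T(y) = y*(2*y) = 2*y²)
a(E) = -2 + E² + 8*E (a(E) = (E² + (2*2²)*E) - 2 = (E² + (2*4)*E) - 2 = (E² + 8*E) - 2 = -2 + E² + 8*E)
(a((-1)³) + 69)*(-473) = ((-2 + ((-1)³)² + 8*(-1)³) + 69)*(-473) = ((-2 + (-1)² + 8*(-1)) + 69)*(-473) = ((-2 + 1 - 8) + 69)*(-473) = (-9 + 69)*(-473) = 60*(-473) = -28380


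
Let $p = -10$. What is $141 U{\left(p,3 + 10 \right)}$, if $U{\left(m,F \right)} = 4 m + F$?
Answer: $-3807$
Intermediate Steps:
$U{\left(m,F \right)} = F + 4 m$
$141 U{\left(p,3 + 10 \right)} = 141 \left(\left(3 + 10\right) + 4 \left(-10\right)\right) = 141 \left(13 - 40\right) = 141 \left(-27\right) = -3807$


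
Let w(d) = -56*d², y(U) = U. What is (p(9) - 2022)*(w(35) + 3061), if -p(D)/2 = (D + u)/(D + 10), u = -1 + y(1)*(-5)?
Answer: 2518270536/19 ≈ 1.3254e+8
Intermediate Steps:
u = -6 (u = -1 + 1*(-5) = -1 - 5 = -6)
p(D) = -2*(-6 + D)/(10 + D) (p(D) = -2*(D - 6)/(D + 10) = -2*(-6 + D)/(10 + D))
(p(9) - 2022)*(w(35) + 3061) = (2*(6 - 1*9)/(10 + 9) - 2022)*(-56*35² + 3061) = (2*(6 - 9)/19 - 2022)*(-56*1225 + 3061) = (2*(1/19)*(-3) - 2022)*(-68600 + 3061) = (-6/19 - 2022)*(-65539) = -38424/19*(-65539) = 2518270536/19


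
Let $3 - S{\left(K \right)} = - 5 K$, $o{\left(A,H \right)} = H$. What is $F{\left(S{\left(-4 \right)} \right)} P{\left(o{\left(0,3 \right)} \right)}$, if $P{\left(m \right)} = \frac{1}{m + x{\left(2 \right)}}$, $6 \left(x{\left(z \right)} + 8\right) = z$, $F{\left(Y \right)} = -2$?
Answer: $\frac{3}{7} \approx 0.42857$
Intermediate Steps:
$S{\left(K \right)} = 3 + 5 K$ ($S{\left(K \right)} = 3 - - 5 K = 3 + 5 K$)
$x{\left(z \right)} = -8 + \frac{z}{6}$
$P{\left(m \right)} = \frac{1}{- \frac{23}{3} + m}$ ($P{\left(m \right)} = \frac{1}{m + \left(-8 + \frac{1}{6} \cdot 2\right)} = \frac{1}{m + \left(-8 + \frac{1}{3}\right)} = \frac{1}{m - \frac{23}{3}} = \frac{1}{- \frac{23}{3} + m}$)
$F{\left(S{\left(-4 \right)} \right)} P{\left(o{\left(0,3 \right)} \right)} = - 2 \frac{3}{-23 + 3 \cdot 3} = - 2 \frac{3}{-23 + 9} = - 2 \frac{3}{-14} = - 2 \cdot 3 \left(- \frac{1}{14}\right) = \left(-2\right) \left(- \frac{3}{14}\right) = \frac{3}{7}$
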